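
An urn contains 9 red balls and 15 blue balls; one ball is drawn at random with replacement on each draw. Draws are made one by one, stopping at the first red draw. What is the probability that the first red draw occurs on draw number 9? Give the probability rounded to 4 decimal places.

0.0087

Geometric (trials to first success), p = 0.375.
P(Y = 9) = (1−p)^8 · p = 0.023283 · 0.375 = 0.008731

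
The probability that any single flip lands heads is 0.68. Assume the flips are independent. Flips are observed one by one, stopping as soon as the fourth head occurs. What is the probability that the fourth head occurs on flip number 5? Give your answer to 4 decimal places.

Y = trial on which the fourth success occurs; negative binomial, r=4, p=0.68.
P(Y=5) = C(4,3) · p^4 · (1−p)^1
= 4 · 0.21381 · 0.32 = 0.273682

0.2737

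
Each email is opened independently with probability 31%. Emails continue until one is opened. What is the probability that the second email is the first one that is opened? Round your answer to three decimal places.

0.214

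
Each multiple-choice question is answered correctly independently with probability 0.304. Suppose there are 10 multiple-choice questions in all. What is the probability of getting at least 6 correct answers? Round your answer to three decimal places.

X ~ Binomial(10, 0.304); P(X ≥ 6) = Σ C(10,k) p^k (1−p)^(10−k) over k:
  k=6: C(10,6)·0.304^6·0.696^4 = 0.03890
  k=7: C(10,7)·0.304^7·0.696^3 = 0.00971
  k=8: C(10,8)·0.304^8·0.696^2 = 0.00159
  k=9: C(10,9)·0.304^9·0.696^1 = 0.00015
  k=10: C(10,10)·0.304^10·0.696^0 = 0.00001
Total = 0.05035

0.050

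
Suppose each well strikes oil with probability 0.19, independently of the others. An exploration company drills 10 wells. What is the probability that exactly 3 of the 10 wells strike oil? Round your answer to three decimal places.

0.188

X ~ Binomial(n=10, p=0.19).
P(X=3) = C(10,3) · p^3 · (1−p)^7
= 120 · 0.006859 · 0.22877 = 0.18829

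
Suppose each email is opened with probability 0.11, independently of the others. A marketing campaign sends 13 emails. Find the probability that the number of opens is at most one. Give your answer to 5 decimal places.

X ~ Binomial(13, 0.11); P(X ≤ 1) = Σ C(13,k) p^k (1−p)^(13−k) over k:
  k=0: C(13,0)·0.11^0·0.89^13 = 0.2198215
  k=1: C(13,1)·0.11^1·0.89^12 = 0.3531963
Total = 0.5730177

0.57302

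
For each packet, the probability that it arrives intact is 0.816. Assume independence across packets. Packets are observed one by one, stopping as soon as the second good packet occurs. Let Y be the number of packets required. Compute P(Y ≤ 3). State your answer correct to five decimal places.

0.91089

Finishing within 3 packets ⇔ at least 2 successes in the first 3. With X ~ Binomial(3, 0.816), P(Y ≤ 3) = 1 − P(X ≤ 1).
  k=0: C(3,0)·0.816^0·0.184^3 = 0.0062295
  k=1: C(3,1)·0.816^1·0.184^2 = 0.0828795
1 − 0.0891090 = 0.9108910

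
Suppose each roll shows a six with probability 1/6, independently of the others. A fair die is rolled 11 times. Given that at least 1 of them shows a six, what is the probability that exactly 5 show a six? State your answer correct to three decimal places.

0.023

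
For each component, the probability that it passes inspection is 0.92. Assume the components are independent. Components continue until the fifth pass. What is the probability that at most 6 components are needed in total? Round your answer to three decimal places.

Finishing within 6 components ⇔ at least 5 successes in the first 6. With X ~ Binomial(6, 0.92), P(Y ≤ 6) = 1 − P(X ≤ 4).
  k=0: C(6,0)·0.92^0·0.08^6 = 0.00000
  k=1: C(6,1)·0.92^1·0.08^5 = 0.00002
  k=2: C(6,2)·0.92^2·0.08^4 = 0.00052
  k=3: C(6,3)·0.92^3·0.08^3 = 0.00797
  k=4: C(6,4)·0.92^4·0.08^2 = 0.06877
1 − 0.07729 = 0.92271

0.923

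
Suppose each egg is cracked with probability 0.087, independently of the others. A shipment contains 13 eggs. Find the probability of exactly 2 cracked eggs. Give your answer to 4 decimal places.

X ~ Binomial(n=13, p=0.087).
P(X=2) = C(13,2) · p^2 · (1−p)^11
= 78 · 0.007569 · 0.36743 = 0.216926

0.2169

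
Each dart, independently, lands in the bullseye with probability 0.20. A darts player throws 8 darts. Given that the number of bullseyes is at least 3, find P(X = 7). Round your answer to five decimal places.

X ~ Binomial(8, 0.20). Want P(X=7 | X≥3) = P(X=7) / P(X≥3).
P(X=7) = C(8,7)·0.20^7·0.80^1 = 0.0000819
P(X≥3) = 1 − 0.1677722 − 0.3355443 − 0.2936013 = 0.2030822
Ratio = 0.0000819 / 0.2030822 = 0.0004034

0.00040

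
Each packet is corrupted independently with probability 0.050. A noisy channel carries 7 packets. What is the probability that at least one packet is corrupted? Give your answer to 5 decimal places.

0.30166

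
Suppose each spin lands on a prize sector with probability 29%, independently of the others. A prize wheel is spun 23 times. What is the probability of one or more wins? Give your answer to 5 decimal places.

P(at least one) = 1 − P(none) = 1 − (1 − 0.29)^23
= 1 − 0.0003793 = 0.9996207

0.99962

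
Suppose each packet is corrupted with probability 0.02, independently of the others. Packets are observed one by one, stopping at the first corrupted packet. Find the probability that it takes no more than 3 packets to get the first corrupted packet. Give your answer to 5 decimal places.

0.05881

Y = number of packets to the first success; geometric, p = 0.02.
P(Y ≤ 3) = 1 − (1−p)^3 = 1 − 0.9411920 = 0.0588080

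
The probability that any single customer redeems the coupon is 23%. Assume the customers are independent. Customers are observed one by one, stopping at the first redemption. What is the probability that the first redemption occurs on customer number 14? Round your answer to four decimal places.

Geometric (trials to first success), p = 0.23.
P(Y = 14) = (1−p)^13 · p = 0.033449 · 0.23 = 0.007693

0.0077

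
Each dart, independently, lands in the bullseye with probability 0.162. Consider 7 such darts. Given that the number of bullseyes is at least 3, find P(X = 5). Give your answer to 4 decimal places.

X ~ Binomial(7, 0.162). Want P(X=5 | X≥3) = P(X=5) / P(X≥3).
P(X=5) = C(7,5)·0.162^5·0.838^2 = 0.001645
P(X≥3) = 1 − 0.290207 − 0.392715 − 0.227756 = 0.089322
Ratio = 0.001645 / 0.089322 = 0.018421

0.0184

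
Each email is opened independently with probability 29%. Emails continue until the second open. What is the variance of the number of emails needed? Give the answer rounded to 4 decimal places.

16.8847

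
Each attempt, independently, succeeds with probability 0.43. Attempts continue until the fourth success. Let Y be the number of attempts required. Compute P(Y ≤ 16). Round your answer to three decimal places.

Finishing within 16 attempts ⇔ at least 4 successes in the first 16. With X ~ Binomial(16, 0.43), P(Y ≤ 16) = 1 − P(X ≤ 3).
  k=0: C(16,0)·0.43^0·0.57^16 = 0.00012
  k=1: C(16,1)·0.43^1·0.57^15 = 0.00150
  k=2: C(16,2)·0.43^2·0.57^14 = 0.00848
  k=3: C(16,3)·0.43^3·0.57^13 = 0.02985
1 − 0.03995 = 0.96005

0.960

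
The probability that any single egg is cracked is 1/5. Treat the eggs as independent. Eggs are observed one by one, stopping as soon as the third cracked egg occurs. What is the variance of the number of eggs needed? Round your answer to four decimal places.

Y = total eggs until the third success; negative binomial with r=3, p=0.20.
Var(Y) = r(1−p)/p² = 3·0.80 / 0.20² = 60.000000

60.0000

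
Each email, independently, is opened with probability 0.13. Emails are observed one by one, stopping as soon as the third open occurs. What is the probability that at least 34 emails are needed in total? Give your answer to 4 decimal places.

Needing more than 33 emails ⇔ fewer than 3 successes in the first 33. With X ~ Binomial(33, 0.13), P(Y > 33) = P(X ≤ 2).
  k=0: C(33,0)·0.13^0·0.87^33 = 0.010096
  k=1: C(33,1)·0.13^1·0.87^32 = 0.049782
  k=2: C(33,2)·0.13^2·0.87^31 = 0.119019
P(X ≤ 2) = 0.178897

0.1789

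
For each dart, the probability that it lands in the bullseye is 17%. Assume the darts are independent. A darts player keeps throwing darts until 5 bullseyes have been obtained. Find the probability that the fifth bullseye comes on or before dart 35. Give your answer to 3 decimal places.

0.733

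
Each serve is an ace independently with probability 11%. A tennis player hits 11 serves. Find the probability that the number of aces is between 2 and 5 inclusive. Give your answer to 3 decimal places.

0.345

X ~ Binomial(11, 0.11); P(2 ≤ X ≤ 5) = Σ C(11,k) p^k (1−p)^(11−k) over k:
  k=2: C(11,2)·0.11^2·0.89^9 = 0.23316
  k=3: C(11,3)·0.11^3·0.89^8 = 0.08645
  k=4: C(11,4)·0.11^4·0.89^7 = 0.02137
  k=5: C(11,5)·0.11^5·0.89^6 = 0.00370
Total = 0.34468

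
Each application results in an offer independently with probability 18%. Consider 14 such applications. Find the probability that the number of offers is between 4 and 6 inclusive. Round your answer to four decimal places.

0.2287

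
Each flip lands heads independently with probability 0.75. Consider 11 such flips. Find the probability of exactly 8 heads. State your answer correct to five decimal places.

0.25810

X ~ Binomial(n=11, p=0.75).
P(X=8) = C(11,8) · p^8 · (1−p)^3
= 165 · 0.10011 · 0.015625 = 0.2581036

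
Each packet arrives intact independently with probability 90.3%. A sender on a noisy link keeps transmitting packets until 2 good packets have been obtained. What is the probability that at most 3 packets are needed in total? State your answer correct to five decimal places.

Finishing within 3 packets ⇔ at least 2 successes in the first 3. With X ~ Binomial(3, 0.903), P(Y ≤ 3) = 1 − P(X ≤ 1).
  k=0: C(3,0)·0.903^0·0.097^3 = 0.0009127
  k=1: C(3,1)·0.903^1·0.097^2 = 0.0254890
1 − 0.0264017 = 0.9735983

0.97360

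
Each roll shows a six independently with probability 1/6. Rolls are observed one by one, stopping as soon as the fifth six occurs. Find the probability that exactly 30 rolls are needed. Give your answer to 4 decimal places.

0.0320

Y = trial on which the fifth success occurs; negative binomial, r=5, p=0.166667.
P(Y=30) = C(29,4) · p^5 · (1−p)^25
= 23751 · 0.0001286 · 0.010483 = 0.032018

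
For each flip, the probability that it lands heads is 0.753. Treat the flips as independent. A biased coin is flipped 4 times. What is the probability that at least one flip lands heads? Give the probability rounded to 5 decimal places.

P(at least one) = 1 − P(none) = 1 − (1 − 0.753)^4
= 1 − 0.0037221 = 0.9962779

0.99628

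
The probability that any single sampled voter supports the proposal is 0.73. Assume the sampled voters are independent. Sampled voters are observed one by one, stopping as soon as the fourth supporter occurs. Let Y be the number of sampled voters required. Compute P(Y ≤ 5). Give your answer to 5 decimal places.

0.59068

Finishing within 5 sampled voters ⇔ at least 4 successes in the first 5. With X ~ Binomial(5, 0.73), P(Y ≤ 5) = 1 − P(X ≤ 3).
  k=0: C(5,0)·0.73^0·0.27^5 = 0.0014349
  k=1: C(5,1)·0.73^1·0.27^4 = 0.0193976
  k=2: C(5,2)·0.73^2·0.27^3 = 0.1048907
  k=3: C(5,3)·0.73^3·0.27^2 = 0.2835934
1 − 0.4093166 = 0.5906834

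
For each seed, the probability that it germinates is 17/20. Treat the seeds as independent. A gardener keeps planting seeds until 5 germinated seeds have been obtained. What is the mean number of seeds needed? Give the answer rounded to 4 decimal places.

5.8824

Y = total seeds until the fifth success; negative binomial with r=5, p=0.85.
E[Y] = r / p = 5 / 0.85 = 5.882353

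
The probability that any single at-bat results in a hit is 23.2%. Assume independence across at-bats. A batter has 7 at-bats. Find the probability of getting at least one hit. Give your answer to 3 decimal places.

0.842

P(at least one) = 1 − P(none) = 1 − (1 − 0.232)^7
= 1 − 0.15759 = 0.84241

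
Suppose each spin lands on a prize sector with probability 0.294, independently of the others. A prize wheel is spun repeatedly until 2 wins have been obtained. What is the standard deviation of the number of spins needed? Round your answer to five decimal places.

4.04176

Y = total spins until the second success; negative binomial with r=2, p=0.294.
SD(Y) = √[r(1−p)/p²] = √(16.3357860) = 4.0417553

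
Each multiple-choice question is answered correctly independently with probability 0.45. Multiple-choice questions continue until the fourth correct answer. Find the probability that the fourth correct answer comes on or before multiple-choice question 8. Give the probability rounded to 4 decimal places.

0.5230

Finishing within 8 multiple-choice questions ⇔ at least 4 successes in the first 8. With X ~ Binomial(8, 0.45), P(Y ≤ 8) = 1 − P(X ≤ 3).
  k=0: C(8,0)·0.45^0·0.55^8 = 0.008373
  k=1: C(8,1)·0.45^1·0.55^7 = 0.054808
  k=2: C(8,2)·0.45^2·0.55^6 = 0.156949
  k=3: C(8,3)·0.45^3·0.55^5 = 0.256826
1 − 0.476956 = 0.523044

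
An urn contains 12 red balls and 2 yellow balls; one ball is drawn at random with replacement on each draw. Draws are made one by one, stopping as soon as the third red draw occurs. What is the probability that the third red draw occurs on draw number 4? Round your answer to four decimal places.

Y = trial on which the third success occurs; negative binomial, r=3, p=0.857143.
P(Y=4) = C(3,2) · p^3 · (1−p)^1
= 3 · 0.62974 · 0.14286 = 0.269888

0.2699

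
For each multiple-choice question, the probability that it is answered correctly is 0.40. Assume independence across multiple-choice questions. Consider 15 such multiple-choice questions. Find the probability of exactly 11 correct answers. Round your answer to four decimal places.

0.0074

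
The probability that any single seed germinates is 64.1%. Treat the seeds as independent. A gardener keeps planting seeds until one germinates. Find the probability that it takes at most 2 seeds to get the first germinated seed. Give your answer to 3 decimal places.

Y = number of seeds to the first success; geometric, p = 0.641.
P(Y ≤ 2) = 1 − (1−p)^2 = 1 − 0.12888 = 0.87112

0.871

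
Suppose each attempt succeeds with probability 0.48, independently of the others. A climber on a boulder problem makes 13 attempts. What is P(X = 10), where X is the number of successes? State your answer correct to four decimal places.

X ~ Binomial(n=13, p=0.48).
P(X=10) = C(13,10) · p^10 · (1−p)^3
= 286 · 0.00064925 · 0.14061 = 0.026109

0.0261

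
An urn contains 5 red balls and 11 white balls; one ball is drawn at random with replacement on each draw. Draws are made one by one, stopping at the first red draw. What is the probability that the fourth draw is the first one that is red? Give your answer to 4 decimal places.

Geometric (trials to first success), p = 0.3125.
P(Y = 4) = (1−p)^3 · p = 0.32495 · 0.3125 = 0.101547

0.1015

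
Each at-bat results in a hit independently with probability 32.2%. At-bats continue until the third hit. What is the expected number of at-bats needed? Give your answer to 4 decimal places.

9.3168

Y = total at-bats until the third success; negative binomial with r=3, p=0.322.
E[Y] = r / p = 3 / 0.322 = 9.316770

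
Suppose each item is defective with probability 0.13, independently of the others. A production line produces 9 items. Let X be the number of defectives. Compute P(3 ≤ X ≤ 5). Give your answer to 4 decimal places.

0.1006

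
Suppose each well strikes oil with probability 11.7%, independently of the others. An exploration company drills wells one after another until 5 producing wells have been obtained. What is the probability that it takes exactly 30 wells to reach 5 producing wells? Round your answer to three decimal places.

0.023

Y = trial on which the fifth success occurs; negative binomial, r=5, p=0.117.
P(Y=30) = C(29,4) · p^5 · (1−p)^25
= 23751 · 2.1924e-05 · 0.044567 = 0.02321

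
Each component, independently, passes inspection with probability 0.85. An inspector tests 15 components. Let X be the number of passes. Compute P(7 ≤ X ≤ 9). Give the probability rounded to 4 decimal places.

X ~ Binomial(15, 0.85); P(7 ≤ X ≤ 9) = Σ C(15,k) p^k (1−p)^(15−k) over k:
  k=7: C(15,7)·0.85^7·0.15^8 = 0.000529
  k=8: C(15,8)·0.85^8·0.15^7 = 0.002996
  k=9: C(15,9)·0.85^9·0.15^6 = 0.013205
Total = 0.016729

0.0167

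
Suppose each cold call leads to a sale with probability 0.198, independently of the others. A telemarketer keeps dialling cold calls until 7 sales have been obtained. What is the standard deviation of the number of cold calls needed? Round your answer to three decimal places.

Y = total cold calls until the seventh success; negative binomial with r=7, p=0.198.
SD(Y) = √[r(1−p)/p²] = √(143.19967) = 11.96661

11.967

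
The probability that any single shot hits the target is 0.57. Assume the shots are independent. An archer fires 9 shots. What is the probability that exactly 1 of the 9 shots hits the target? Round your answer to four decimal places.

X ~ Binomial(n=9, p=0.57).
P(X=1) = C(9,1) · p^1 · (1−p)^8
= 9 · 0.57 · 0.0011688 = 0.005996

0.0060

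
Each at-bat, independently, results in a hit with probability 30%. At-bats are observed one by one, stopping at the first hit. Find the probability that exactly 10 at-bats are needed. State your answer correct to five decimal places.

0.01211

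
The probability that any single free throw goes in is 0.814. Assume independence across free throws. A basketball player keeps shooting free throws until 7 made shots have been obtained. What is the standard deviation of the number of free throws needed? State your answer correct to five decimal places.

1.40178

Y = total free throws until the seventh success; negative binomial with r=7, p=0.814.
SD(Y) = √[r(1−p)/p²] = √(1.9649983) = 1.4017840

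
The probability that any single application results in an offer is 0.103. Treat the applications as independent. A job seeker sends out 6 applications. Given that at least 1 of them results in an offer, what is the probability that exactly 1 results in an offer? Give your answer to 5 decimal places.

X ~ Binomial(6, 0.103). Want P(X=1 | X≥1) = P(X=1) / P(X≥1).
P(X=1) = C(6,1)·0.103^1·0.897^5 = 0.3588812
P(X≥1) = 1 − 0.5209004 = 0.4790996
Ratio = 0.3588812 / 0.4790996 = 0.7490742

0.74907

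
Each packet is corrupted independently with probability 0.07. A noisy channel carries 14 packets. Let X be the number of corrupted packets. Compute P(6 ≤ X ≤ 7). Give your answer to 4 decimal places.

X ~ Binomial(14, 0.07); P(6 ≤ X ≤ 7) = Σ C(14,k) p^k (1−p)^(14−k) over k:
  k=6: C(14,6)·0.07^6·0.93^8 = 0.000198
  k=7: C(14,7)·0.07^7·0.93^7 = 0.000017
Total = 0.000215

0.0002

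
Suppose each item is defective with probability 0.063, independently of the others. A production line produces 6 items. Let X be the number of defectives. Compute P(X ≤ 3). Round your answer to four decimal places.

0.9998

X ~ Binomial(6, 0.063); P(X ≤ 3) = Σ C(6,k) p^k (1−p)^(6−k) over k:
  k=0: C(6,0)·0.063^0·0.937^6 = 0.676764
  k=1: C(6,1)·0.063^1·0.937^5 = 0.273017
  k=2: C(6,2)·0.063^2·0.937^4 = 0.045891
  k=3: C(6,3)·0.063^3·0.937^3 = 0.004114
Total = 0.999787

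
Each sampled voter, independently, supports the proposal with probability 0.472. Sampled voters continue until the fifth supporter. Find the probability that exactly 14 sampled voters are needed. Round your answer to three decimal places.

Y = trial on which the fifth success occurs; negative binomial, r=5, p=0.472.
P(Y=14) = C(13,4) · p^5 · (1−p)^9
= 715 · 0.023427 · 0.0031894 = 0.05342

0.053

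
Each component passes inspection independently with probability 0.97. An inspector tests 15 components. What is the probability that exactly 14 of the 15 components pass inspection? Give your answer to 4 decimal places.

0.2938

X ~ Binomial(n=15, p=0.97).
P(X=14) = C(15,14) · p^14 · (1−p)^1
= 15 · 0.65284 · 0.03 = 0.293776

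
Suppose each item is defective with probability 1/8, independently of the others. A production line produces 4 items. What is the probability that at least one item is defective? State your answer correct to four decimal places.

0.4138

P(at least one) = 1 − P(none) = 1 − (1 − 0.125)^4
= 1 − 0.586182 = 0.413818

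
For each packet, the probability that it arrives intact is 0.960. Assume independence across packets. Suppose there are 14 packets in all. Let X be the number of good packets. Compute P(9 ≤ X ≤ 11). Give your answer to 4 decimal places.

X ~ Binomial(14, 0.96); P(9 ≤ X ≤ 11) = Σ C(14,k) p^k (1−p)^(14−k) over k:
  k=9: C(14,9)·0.96^9·0.04^5 = 0.000142
  k=10: C(14,10)·0.96^10·0.04^4 = 0.001704
  k=11: C(14,11)·0.96^11·0.04^3 = 0.014868
Total = 0.016714

0.0167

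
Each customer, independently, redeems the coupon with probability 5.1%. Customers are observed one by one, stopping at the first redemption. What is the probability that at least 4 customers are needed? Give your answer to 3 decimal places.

Y = number of customers to the first success; geometric, p = 0.051.
P(Y > 3) = P(first 3 all fail) = (1−p)^3 = 0.85467

0.855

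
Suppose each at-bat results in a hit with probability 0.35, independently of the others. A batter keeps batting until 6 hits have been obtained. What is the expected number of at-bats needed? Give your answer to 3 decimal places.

17.143

Y = total at-bats until the sixth success; negative binomial with r=6, p=0.35.
E[Y] = r / p = 6 / 0.35 = 17.14286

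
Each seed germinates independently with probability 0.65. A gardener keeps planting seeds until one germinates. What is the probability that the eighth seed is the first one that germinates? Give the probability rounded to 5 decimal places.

0.00042

Geometric (trials to first success), p = 0.65.
P(Y = 8) = (1−p)^7 · p = 0.00064339 · 0.65 = 0.0004182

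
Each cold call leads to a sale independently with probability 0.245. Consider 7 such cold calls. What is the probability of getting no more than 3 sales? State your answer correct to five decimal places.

X ~ Binomial(7, 0.245); P(X ≤ 3) = Σ C(7,k) p^k (1−p)^(7−k) over k:
  k=0: C(7,0)·0.245^0·0.755^7 = 0.1398391
  k=1: C(7,1)·0.245^1·0.755^6 = 0.3176478
  k=2: C(7,2)·0.245^2·0.755^5 = 0.3092333
  k=3: C(7,3)·0.245^3·0.755^4 = 0.1672454
Total = 0.9339655

0.93397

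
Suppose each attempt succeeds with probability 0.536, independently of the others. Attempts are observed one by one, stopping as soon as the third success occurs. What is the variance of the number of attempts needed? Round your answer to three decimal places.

4.845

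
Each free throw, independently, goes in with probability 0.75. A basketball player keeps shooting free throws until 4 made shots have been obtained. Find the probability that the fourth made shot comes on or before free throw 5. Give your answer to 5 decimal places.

Finishing within 5 free throws ⇔ at least 4 successes in the first 5. With X ~ Binomial(5, 0.75), P(Y ≤ 5) = 1 − P(X ≤ 3).
  k=0: C(5,0)·0.75^0·0.25^5 = 0.0009766
  k=1: C(5,1)·0.75^1·0.25^4 = 0.0146484
  k=2: C(5,2)·0.75^2·0.25^3 = 0.0878906
  k=3: C(5,3)·0.75^3·0.25^2 = 0.2636719
1 − 0.3671875 = 0.6328125

0.63281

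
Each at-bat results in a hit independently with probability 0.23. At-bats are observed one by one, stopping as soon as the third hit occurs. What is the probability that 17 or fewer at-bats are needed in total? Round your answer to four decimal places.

0.7859

Finishing within 17 at-bats ⇔ at least 3 successes in the first 17. With X ~ Binomial(17, 0.23), P(Y ≤ 17) = 1 − P(X ≤ 2).
  k=0: C(17,0)·0.23^0·0.77^17 = 0.011758
  k=1: C(17,1)·0.23^1·0.77^16 = 0.059707
  k=2: C(17,2)·0.23^2·0.77^15 = 0.142677
1 − 0.214143 = 0.785857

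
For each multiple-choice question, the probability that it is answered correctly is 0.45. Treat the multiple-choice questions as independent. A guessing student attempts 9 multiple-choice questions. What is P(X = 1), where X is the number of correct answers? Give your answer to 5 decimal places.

0.03391

X ~ Binomial(n=9, p=0.45).
P(X=1) = C(9,1) · p^1 · (1−p)^8
= 9 · 0.45 · 0.0083734 = 0.0339122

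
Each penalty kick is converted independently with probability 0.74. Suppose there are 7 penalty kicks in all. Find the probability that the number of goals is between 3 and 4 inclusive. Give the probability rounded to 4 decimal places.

X ~ Binomial(7, 0.74); P(3 ≤ X ≤ 4) = Σ C(7,k) p^k (1−p)^(7−k) over k:
  k=3: C(7,3)·0.74^3·0.26^4 = 0.064812
  k=4: C(7,4)·0.74^4·0.26^3 = 0.184465
Total = 0.249278

0.2493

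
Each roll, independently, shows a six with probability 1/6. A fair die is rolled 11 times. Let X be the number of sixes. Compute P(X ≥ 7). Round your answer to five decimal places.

0.00063

X ~ Binomial(11, 0.166667); P(X ≥ 7) = Σ C(11,k) p^k (1−p)^(11−k) over k:
  k=7: C(11,7)·0.166667^7·0.833333^4 = 0.0005685
  k=8: C(11,8)·0.166667^8·0.833333^3 = 0.0000568
  k=9: C(11,9)·0.166667^9·0.833333^2 = 0.0000038
  k=10: C(11,10)·0.166667^10·0.833333^1 = 0.0000002
  k=11: C(11,11)·0.166667^11·0.833333^0 = 0.0000000
Total = 0.0006293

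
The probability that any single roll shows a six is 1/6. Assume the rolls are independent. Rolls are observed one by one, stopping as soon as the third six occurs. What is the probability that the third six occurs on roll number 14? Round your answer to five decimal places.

0.04860

Y = trial on which the third success occurs; negative binomial, r=3, p=0.166667.
P(Y=14) = C(13,2) · p^3 · (1−p)^11
= 78 · 0.0046296 · 0.13459 = 0.0486012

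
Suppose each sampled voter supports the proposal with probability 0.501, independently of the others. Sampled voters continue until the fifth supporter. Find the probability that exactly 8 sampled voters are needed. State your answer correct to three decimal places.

Y = trial on which the fifth success occurs; negative binomial, r=5, p=0.501.
P(Y=8) = C(7,4) · p^5 · (1−p)^3
= 35 · 0.031564 · 0.12425 = 0.13726

0.137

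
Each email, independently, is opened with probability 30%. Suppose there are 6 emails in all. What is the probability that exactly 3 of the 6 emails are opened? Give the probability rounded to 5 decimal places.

X ~ Binomial(n=6, p=0.30).
P(X=3) = C(6,3) · p^3 · (1−p)^3
= 20 · 0.027 · 0.343 = 0.1852200

0.18522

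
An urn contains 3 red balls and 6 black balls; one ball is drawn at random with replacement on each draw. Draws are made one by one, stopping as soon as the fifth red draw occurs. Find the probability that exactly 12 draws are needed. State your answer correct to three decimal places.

0.079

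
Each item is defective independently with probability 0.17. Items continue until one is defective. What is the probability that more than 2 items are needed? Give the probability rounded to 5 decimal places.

0.68890

Y = number of items to the first success; geometric, p = 0.17.
P(Y > 2) = P(first 2 all fail) = (1−p)^2 = 0.6889000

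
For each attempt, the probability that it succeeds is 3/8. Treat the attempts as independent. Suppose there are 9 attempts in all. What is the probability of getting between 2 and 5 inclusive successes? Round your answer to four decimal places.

X ~ Binomial(9, 0.375); P(2 ≤ X ≤ 5) = Σ C(9,k) p^k (1−p)^(9−k) over k:
  k=2: C(9,2)·0.375^2·0.625^7 = 0.188593
  k=3: C(9,3)·0.375^3·0.625^6 = 0.264030
  k=4: C(9,4)·0.375^4·0.625^5 = 0.237627
  k=5: C(9,5)·0.375^5·0.625^4 = 0.142576
Total = 0.832826

0.8328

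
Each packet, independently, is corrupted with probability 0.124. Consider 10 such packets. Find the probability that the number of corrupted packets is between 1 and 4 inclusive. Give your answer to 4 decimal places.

X ~ Binomial(10, 0.124); P(1 ≤ X ≤ 4) = Σ C(10,k) p^k (1−p)^(10−k) over k:
  k=1: C(10,1)·0.124^1·0.876^9 = 0.376668
  k=2: C(10,2)·0.124^2·0.876^8 = 0.239932
  k=3: C(10,3)·0.124^3·0.876^7 = 0.090568
  k=4: C(10,4)·0.124^4·0.876^6 = 0.022435
Total = 0.729604

0.7296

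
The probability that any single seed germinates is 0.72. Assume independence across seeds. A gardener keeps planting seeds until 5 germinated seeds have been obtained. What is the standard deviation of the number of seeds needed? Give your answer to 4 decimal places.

Y = total seeds until the fifth success; negative binomial with r=5, p=0.72.
SD(Y) = √[r(1−p)/p²] = √(2.700617) = 1.643355

1.6434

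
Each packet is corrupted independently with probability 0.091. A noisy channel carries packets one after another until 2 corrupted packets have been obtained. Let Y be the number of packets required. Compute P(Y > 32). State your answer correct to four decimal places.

Needing more than 32 packets ⇔ fewer than 2 successes in the first 32. With X ~ Binomial(32, 0.091), P(Y > 32) = P(X ≤ 1).
  k=0: C(32,0)·0.091^0·0.909^32 = 0.047211
  k=1: C(32,1)·0.091^1·0.909^31 = 0.151242
P(X ≤ 1) = 0.198453

0.1985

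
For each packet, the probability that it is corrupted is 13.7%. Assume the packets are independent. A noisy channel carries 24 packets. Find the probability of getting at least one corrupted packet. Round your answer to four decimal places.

P(at least one) = 1 − P(none) = 1 − (1 − 0.137)^24
= 1 − 0.029125 = 0.970875

0.9709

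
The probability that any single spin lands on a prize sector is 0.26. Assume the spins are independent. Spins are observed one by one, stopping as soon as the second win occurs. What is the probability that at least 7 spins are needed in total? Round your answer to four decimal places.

0.5104

Needing more than 6 spins ⇔ fewer than 2 successes in the first 6. With X ~ Binomial(6, 0.26), P(Y > 6) = P(X ≤ 1).
  k=0: C(6,0)·0.26^0·0.74^6 = 0.164206
  k=1: C(6,1)·0.26^1·0.74^5 = 0.346165
P(X ≤ 1) = 0.510372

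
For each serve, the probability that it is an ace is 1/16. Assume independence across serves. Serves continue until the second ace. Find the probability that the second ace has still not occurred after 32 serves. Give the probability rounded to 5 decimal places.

0.39727

Needing more than 32 serves ⇔ fewer than 2 successes in the first 32. With X ~ Binomial(32, 0.0625), P(Y > 32) = P(X ≤ 1).
  k=0: C(32,0)·0.0625^0·0.9375^32 = 0.1267888
  k=1: C(32,1)·0.0625^1·0.9375^31 = 0.2704827
P(X ≤ 1) = 0.3972715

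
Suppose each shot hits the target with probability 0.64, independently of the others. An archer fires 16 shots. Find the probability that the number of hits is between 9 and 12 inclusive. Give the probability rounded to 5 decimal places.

X ~ Binomial(16, 0.64); P(9 ≤ X ≤ 12) = Σ C(16,k) p^k (1−p)^(16−k) over k:
  k=9: C(16,9)·0.64^9·0.36^7 = 0.1614966
  k=10: C(16,10)·0.64^10·0.36^6 = 0.2009735
  k=11: C(16,11)·0.64^11·0.36^5 = 0.1948834
  k=12: C(16,12)·0.64^12·0.36^4 = 0.1443581
Total = 0.7017115

0.70171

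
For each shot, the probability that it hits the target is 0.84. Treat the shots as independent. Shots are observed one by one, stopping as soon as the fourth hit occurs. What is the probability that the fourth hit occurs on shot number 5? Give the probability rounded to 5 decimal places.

Y = trial on which the fourth success occurs; negative binomial, r=4, p=0.84.
P(Y=5) = C(4,3) · p^4 · (1−p)^1
= 4 · 0.49787 · 0.16 = 0.3186377

0.31864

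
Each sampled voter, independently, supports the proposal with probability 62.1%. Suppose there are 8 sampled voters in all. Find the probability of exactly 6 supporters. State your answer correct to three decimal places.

0.231

X ~ Binomial(n=8, p=0.621).
P(X=6) = C(8,6) · p^6 · (1−p)^2
= 28 · 0.057352 · 0.14364 = 0.23067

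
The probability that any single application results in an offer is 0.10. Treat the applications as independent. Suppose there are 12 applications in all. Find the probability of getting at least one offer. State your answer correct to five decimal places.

0.71757

P(at least one) = 1 − P(none) = 1 − (1 − 0.10)^12
= 1 − 0.2824295 = 0.7175705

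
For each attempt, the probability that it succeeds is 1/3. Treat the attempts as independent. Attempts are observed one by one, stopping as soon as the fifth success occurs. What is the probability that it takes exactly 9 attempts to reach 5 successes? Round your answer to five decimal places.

Y = trial on which the fifth success occurs; negative binomial, r=5, p=0.333333.
P(Y=9) = C(8,4) · p^5 · (1−p)^4
= 70 · 0.0041152 · 0.19753 = 0.0569019

0.05690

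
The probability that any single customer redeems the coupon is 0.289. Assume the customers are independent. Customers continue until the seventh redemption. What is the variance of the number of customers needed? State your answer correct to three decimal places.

Y = total customers until the seventh success; negative binomial with r=7, p=0.289.
Var(Y) = r(1−p)/p² = 7·0.711 / 0.289² = 59.58980

59.590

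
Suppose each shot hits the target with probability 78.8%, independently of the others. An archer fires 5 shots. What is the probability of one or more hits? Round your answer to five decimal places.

P(at least one) = 1 − P(none) = 1 − (1 − 0.788)^5
= 1 − 0.0004282 = 0.9995718

0.99957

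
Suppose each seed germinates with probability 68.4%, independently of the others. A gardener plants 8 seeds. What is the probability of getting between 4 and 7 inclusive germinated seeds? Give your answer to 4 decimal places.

X ~ Binomial(8, 0.684); P(4 ≤ X ≤ 7) = Σ C(8,k) p^k (1−p)^(8−k) over k:
  k=4: C(8,4)·0.684^4·0.316^4 = 0.152782
  k=5: C(8,5)·0.684^5·0.316^3 = 0.264563
  k=6: C(8,6)·0.684^6·0.316^2 = 0.286331
  k=7: C(8,7)·0.684^7·0.316^1 = 0.177080
Total = 0.880756

0.8808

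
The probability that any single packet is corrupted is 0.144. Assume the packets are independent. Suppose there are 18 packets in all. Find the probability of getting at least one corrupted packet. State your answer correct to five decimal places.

0.93911

P(at least one) = 1 − P(none) = 1 − (1 − 0.144)^18
= 1 − 0.0608874 = 0.9391126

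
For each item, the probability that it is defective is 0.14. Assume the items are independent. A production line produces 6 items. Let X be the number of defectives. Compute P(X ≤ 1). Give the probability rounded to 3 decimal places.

0.800

X ~ Binomial(6, 0.14); P(X ≤ 1) = Σ C(6,k) p^k (1−p)^(6−k) over k:
  k=0: C(6,0)·0.14^0·0.86^6 = 0.40457
  k=1: C(6,1)·0.14^1·0.86^5 = 0.39516
Total = 0.79973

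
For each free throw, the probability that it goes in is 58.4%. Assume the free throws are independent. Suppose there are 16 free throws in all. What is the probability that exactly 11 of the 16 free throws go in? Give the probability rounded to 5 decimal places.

0.14665

X ~ Binomial(n=16, p=0.584).
P(X=11) = C(16,11) · p^11 · (1−p)^5
= 4368 · 0.0026949 · 0.012459 = 0.1466529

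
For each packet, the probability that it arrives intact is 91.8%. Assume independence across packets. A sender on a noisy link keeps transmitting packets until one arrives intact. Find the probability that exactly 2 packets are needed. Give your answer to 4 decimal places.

0.0753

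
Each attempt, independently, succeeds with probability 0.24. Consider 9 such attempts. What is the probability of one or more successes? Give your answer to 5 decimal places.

0.91541

P(at least one) = 1 − P(none) = 1 − (1 − 0.24)^9
= 1 − 0.0845906 = 0.9154094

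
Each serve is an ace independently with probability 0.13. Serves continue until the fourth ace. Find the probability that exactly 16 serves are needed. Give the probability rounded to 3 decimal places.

Y = trial on which the fourth success occurs; negative binomial, r=4, p=0.13.
P(Y=16) = C(15,3) · p^4 · (1−p)^12
= 455 · 0.00028561 · 0.18803 = 0.02444

0.024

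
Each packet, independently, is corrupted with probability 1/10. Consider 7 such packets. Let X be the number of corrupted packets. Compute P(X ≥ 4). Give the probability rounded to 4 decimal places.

0.0027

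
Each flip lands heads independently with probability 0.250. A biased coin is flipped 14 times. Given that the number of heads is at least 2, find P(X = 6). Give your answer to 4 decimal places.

X ~ Binomial(14, 0.25). Want P(X=6 | X≥2) = P(X=6) / P(X≥2).
P(X=6) = C(14,6)·0.25^6·0.75^8 = 0.073398
P(X≥2) = 1 − 0.017818 − 0.083150 = 0.899032
Ratio = 0.073398 / 0.899032 = 0.081641

0.0816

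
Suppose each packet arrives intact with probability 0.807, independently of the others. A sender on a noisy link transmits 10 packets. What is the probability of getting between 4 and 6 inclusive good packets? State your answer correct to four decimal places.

X ~ Binomial(10, 0.807); P(4 ≤ X ≤ 6) = Σ C(10,k) p^k (1−p)^(10−k) over k:
  k=4: C(10,4)·0.807^4·0.193^6 = 0.004603
  k=5: C(10,5)·0.807^5·0.193^5 = 0.023097
  k=6: C(10,6)·0.807^6·0.193^4 = 0.080480
Total = 0.108180

0.1082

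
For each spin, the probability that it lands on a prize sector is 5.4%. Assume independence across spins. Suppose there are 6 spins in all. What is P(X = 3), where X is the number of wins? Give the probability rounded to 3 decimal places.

X ~ Binomial(n=6, p=0.054).
P(X=3) = C(6,3) · p^3 · (1−p)^3
= 20 · 0.00015746 · 0.84659 = 0.00267

0.003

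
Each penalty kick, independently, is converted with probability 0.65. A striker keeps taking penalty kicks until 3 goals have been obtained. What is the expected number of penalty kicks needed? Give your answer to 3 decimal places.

4.615

Y = total penalty kicks until the third success; negative binomial with r=3, p=0.65.
E[Y] = r / p = 3 / 0.65 = 4.61538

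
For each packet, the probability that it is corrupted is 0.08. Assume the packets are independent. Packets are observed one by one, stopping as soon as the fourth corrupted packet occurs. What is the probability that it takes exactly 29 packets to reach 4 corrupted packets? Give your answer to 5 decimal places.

0.01669

Y = trial on which the fourth success occurs; negative binomial, r=4, p=0.08.
P(Y=29) = C(28,3) · p^4 · (1−p)^25
= 3276 · 4.096e-05 · 0.12436 = 0.0166878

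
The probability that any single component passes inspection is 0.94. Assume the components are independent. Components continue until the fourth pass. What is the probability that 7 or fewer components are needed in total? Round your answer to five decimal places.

0.99961

Finishing within 7 components ⇔ at least 4 successes in the first 7. With X ~ Binomial(7, 0.94), P(Y ≤ 7) = 1 − P(X ≤ 3).
  k=0: C(7,0)·0.94^0·0.06^7 = 0.0000000
  k=1: C(7,1)·0.94^1·0.06^6 = 0.0000003
  k=2: C(7,2)·0.94^2·0.06^5 = 0.0000144
  k=3: C(7,3)·0.94^3·0.06^4 = 0.0003768
1 − 0.0003915 = 0.9996085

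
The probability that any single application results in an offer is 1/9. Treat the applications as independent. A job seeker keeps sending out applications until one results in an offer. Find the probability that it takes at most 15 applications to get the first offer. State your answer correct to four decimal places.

0.8291

Y = number of applications to the first success; geometric, p = 0.111111.
P(Y ≤ 15) = 1 − (1−p)^15 = 1 − 0.170888 = 0.829112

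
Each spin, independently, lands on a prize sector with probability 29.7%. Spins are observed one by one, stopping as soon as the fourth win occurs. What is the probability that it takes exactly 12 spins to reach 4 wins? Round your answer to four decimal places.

0.0766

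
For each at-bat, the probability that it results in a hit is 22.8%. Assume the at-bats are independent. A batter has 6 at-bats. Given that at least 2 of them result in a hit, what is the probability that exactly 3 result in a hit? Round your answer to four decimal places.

X ~ Binomial(6, 0.228). Want P(X=3 | X≥2) = P(X=3) / P(X≥2).
P(X=3) = C(6,3)·0.228^3·0.772^3 = 0.109065
P(X≥2) = 1 − 0.211692 − 0.375122 = 0.413186
Ratio = 0.109065 / 0.413186 = 0.263961

0.2640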